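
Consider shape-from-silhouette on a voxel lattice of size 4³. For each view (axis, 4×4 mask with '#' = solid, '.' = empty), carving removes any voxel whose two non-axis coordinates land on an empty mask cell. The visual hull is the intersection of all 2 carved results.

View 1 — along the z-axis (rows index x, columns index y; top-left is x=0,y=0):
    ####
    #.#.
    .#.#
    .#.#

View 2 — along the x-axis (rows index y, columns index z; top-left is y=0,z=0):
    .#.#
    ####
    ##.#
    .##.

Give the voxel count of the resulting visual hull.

initial block: 4^3 = 64
after view 1 [z-axis, 10 of 16 cells solid] → remaining = 40
after view 2 [x-axis, 11 of 16 cells solid] → remaining = 28

|visual hull| = 28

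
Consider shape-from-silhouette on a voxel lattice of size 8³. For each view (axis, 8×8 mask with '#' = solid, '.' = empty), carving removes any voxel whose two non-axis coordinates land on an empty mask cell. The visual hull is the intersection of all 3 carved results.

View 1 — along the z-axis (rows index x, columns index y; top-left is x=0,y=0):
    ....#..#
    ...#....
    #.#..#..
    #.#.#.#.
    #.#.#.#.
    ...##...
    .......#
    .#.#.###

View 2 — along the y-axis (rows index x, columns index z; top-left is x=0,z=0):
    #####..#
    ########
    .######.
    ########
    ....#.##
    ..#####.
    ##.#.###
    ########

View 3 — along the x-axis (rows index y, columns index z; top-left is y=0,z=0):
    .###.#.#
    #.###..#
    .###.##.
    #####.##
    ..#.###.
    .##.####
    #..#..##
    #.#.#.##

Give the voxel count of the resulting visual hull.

remaining voxels: 89

initial block: 8^3 = 512
carve view 1 (along z, XY-mask fill 22/64): 176 voxels remain
carve view 2 (along y, XZ-mask fill 50/64): 138 voxels remain
carve view 3 (along x, YZ-mask fill 41/64): 89 voxels remain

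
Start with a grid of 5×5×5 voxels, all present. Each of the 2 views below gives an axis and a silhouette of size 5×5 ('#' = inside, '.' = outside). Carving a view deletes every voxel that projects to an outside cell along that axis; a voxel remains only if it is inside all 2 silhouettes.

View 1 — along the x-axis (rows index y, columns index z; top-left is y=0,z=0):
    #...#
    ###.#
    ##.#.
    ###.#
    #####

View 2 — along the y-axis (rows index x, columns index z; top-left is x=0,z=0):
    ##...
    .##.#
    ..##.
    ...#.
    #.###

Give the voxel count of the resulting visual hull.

initial block: 5^3 = 125
V1 x: intersect with YZ mask (18 set) -- 90 left
V2 y: intersect with XZ mask (12 set) -- 41 left

voxel count = 41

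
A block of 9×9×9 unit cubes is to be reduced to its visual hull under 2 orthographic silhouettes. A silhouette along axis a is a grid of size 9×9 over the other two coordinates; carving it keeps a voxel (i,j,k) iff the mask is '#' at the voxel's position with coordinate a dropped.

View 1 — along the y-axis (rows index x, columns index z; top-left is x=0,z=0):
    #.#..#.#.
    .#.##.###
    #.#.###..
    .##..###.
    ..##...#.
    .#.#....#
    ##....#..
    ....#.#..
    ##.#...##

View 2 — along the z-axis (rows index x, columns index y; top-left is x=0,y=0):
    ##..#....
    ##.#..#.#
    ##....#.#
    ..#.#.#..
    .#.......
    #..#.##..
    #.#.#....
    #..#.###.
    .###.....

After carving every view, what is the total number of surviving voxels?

remaining voxels: 126

before carving: 729 voxels (9×9×9)
[1] y-view keeps 36 columns → grid now 324
[2] z-view keeps 31 columns → grid now 126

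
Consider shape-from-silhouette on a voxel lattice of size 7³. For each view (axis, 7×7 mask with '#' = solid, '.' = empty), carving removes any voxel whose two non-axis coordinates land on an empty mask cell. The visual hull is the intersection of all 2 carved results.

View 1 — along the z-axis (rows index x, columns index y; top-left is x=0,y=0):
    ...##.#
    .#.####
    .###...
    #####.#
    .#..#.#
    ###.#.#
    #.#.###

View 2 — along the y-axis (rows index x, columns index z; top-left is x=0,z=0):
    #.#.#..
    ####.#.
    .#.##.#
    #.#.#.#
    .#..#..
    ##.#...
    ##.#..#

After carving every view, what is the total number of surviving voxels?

111 voxels

initial block: 7^3 = 343
step 1: project along z, AND mask (30/49) → |grid| = 210
step 2: project along y, AND mask (25/49) → |grid| = 111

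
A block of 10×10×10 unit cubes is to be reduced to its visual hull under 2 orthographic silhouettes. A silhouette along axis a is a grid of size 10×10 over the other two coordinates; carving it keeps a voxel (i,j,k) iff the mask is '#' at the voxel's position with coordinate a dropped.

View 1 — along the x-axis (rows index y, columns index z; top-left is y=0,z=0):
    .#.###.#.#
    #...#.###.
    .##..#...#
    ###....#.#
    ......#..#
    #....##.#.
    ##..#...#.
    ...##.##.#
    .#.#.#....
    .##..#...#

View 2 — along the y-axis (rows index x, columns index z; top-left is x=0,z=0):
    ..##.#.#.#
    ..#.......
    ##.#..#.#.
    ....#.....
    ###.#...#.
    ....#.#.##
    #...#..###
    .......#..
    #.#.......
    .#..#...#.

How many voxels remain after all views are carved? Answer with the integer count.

|visual hull| = 130

full grid |V| = 1000
after view 1 [x-axis, 42 of 100 cells solid] → remaining = 420
after view 2 [y-axis, 32 of 100 cells solid] → remaining = 130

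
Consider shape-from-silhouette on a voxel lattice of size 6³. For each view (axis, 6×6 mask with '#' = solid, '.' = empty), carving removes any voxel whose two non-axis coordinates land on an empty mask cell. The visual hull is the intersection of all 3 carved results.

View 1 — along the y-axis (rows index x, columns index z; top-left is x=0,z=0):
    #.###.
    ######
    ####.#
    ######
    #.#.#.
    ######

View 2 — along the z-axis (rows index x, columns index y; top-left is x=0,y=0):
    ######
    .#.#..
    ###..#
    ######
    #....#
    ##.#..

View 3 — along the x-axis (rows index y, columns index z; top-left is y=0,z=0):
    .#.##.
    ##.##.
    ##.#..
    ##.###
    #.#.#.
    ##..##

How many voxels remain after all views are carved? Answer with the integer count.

before carving: 216 voxels (6×6×6)
after view 1 [y-axis, 30 of 36 cells solid] → remaining = 180
after view 2 [z-axis, 23 of 36 cells solid] → remaining = 116
after view 3 [x-axis, 22 of 36 cells solid] → remaining = 72

72 voxels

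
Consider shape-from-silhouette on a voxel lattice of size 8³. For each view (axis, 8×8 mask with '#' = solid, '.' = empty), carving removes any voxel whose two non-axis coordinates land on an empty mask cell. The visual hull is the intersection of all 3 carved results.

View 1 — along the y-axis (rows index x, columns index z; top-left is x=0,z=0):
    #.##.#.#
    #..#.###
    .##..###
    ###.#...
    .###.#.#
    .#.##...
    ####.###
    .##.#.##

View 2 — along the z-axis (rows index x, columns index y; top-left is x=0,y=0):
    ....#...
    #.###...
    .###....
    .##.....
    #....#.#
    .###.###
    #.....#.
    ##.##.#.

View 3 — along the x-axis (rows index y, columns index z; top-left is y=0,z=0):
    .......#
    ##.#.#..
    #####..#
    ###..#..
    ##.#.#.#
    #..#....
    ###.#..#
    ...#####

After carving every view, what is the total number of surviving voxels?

|visual hull| = 59

initial block: 8^3 = 512
[1] y-view keeps 39 columns → grid now 312
[2] z-view keeps 26 columns → grid now 120
[3] x-view keeps 32 columns → grid now 59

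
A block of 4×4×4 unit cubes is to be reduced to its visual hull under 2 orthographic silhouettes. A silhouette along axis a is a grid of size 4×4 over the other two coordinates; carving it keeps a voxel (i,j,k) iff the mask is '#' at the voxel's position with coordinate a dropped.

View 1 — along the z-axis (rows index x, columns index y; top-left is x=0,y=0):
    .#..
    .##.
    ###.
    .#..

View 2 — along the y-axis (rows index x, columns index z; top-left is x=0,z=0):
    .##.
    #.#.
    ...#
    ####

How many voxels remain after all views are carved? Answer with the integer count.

remaining voxels: 13

before carving: 64 voxels (4×4×4)
carve view 1 (along z, XY-mask fill 7/16): 28 voxels remain
carve view 2 (along y, XZ-mask fill 9/16): 13 voxels remain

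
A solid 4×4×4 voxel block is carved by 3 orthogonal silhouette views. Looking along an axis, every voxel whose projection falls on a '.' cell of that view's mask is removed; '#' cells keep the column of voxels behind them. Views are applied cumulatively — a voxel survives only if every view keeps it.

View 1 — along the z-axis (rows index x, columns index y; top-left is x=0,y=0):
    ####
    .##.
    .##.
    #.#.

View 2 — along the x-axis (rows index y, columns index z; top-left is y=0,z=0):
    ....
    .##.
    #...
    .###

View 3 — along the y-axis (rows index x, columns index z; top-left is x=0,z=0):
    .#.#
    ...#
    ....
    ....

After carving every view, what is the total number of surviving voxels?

3 voxels

before carving: 64 voxels (4×4×4)
carve view 1 (along z, XY-mask fill 10/16): 40 voxels remain
carve view 2 (along x, YZ-mask fill 6/16): 13 voxels remain
carve view 3 (along y, XZ-mask fill 3/16): 3 voxels remain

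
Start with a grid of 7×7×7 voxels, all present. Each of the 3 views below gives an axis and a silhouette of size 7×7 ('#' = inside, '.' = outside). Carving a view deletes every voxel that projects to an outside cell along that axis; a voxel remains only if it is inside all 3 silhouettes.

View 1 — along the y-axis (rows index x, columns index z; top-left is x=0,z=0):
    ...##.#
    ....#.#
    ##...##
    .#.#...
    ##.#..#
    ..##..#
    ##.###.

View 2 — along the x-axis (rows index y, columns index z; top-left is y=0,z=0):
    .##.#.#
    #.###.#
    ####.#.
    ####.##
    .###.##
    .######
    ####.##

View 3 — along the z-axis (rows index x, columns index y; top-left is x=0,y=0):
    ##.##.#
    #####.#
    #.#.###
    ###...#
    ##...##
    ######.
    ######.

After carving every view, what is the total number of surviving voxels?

|visual hull| = 87

before carving: 343 voxels (7×7×7)
  1. axis=1 (XZ plane), |mask|=23  ⇒  voxels=161
  2. axis=0 (YZ plane), |mask|=37  ⇒  voxels=122
  3. axis=2 (XY plane), |mask|=36  ⇒  voxels=87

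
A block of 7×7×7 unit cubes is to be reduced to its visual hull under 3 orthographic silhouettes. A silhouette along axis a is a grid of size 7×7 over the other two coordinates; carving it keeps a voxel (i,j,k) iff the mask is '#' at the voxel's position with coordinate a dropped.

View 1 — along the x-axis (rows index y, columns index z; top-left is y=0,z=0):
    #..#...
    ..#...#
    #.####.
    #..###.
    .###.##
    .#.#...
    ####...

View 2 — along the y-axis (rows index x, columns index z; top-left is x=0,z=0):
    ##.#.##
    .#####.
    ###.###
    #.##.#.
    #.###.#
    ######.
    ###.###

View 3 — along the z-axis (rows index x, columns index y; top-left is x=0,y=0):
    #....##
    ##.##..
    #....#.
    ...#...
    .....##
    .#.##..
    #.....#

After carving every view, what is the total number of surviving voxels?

start: 7×7×7 = 343 voxels
  1. axis=0 (YZ plane), |mask|=24  ⇒  voxels=168
  2. axis=1 (XZ plane), |mask|=37  ⇒  voxels=129
  3. axis=2 (XY plane), |mask|=17  ⇒  voxels=38

remaining voxels: 38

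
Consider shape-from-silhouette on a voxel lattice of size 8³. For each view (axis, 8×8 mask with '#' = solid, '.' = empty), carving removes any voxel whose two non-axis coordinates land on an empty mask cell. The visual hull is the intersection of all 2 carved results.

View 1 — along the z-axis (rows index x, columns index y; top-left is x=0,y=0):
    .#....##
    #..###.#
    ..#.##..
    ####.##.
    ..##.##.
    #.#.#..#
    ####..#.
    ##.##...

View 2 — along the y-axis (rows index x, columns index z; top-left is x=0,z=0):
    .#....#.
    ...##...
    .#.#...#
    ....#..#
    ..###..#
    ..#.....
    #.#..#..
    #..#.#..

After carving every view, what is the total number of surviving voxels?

voxel count = 84

before carving: 512 voxels (8×8×8)
V1 z: intersect with XY mask (34 set) -- 272 left
V2 y: intersect with XZ mask (20 set) -- 84 left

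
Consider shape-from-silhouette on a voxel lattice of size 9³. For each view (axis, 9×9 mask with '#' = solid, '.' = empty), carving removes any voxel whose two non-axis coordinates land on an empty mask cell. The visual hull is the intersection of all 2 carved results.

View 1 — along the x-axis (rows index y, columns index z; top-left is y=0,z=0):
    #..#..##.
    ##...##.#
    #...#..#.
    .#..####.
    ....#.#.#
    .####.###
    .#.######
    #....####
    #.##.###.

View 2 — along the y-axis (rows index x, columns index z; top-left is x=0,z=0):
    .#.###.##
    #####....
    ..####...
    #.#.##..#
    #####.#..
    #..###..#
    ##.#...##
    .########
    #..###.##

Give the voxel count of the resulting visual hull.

|visual hull| = 236

before carving: 729 voxels (9×9×9)
after view 1 [x-axis, 45 of 81 cells solid] → remaining = 405
after view 2 [y-axis, 50 of 81 cells solid] → remaining = 236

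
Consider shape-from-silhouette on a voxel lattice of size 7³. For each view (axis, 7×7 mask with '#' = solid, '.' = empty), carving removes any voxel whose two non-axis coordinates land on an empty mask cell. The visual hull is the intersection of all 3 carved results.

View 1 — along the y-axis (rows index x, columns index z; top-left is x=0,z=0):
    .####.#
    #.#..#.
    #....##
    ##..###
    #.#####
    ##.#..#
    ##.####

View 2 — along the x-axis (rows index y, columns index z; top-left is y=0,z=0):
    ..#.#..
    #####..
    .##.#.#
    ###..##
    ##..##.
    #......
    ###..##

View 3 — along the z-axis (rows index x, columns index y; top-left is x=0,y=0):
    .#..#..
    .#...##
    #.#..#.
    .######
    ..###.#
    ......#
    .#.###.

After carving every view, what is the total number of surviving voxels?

remaining voxels: 63

full grid |V| = 343
step 1: project along y, AND mask (32/49) → |grid| = 224
step 2: project along x, AND mask (26/49) → |grid| = 118
step 3: project along z, AND mask (23/49) → |grid| = 63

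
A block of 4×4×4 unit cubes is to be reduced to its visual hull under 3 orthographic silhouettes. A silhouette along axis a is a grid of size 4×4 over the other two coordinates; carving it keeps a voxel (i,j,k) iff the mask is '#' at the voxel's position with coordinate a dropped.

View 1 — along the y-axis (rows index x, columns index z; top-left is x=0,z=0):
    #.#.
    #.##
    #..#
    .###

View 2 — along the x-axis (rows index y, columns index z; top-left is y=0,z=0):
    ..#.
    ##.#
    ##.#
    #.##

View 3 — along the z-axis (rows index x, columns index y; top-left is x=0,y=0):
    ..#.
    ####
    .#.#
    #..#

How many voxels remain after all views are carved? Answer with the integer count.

16 voxels

before carving: 64 voxels (4×4×4)
V1 y: intersect with XZ mask (10 set) -- 40 left
V2 x: intersect with YZ mask (10 set) -- 26 left
V3 z: intersect with XY mask (9 set) -- 16 left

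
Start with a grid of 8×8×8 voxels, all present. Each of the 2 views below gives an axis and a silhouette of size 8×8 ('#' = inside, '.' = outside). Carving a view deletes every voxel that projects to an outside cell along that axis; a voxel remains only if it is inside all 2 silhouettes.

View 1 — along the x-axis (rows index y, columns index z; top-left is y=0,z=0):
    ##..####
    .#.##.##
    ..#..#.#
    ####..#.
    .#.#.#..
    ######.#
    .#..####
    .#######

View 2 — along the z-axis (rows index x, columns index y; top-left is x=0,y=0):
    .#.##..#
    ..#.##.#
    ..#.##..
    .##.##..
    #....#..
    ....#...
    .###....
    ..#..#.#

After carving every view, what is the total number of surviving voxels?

|visual hull| = 117

start: 8×8×8 = 512 voxels
[1] x-view keeps 41 columns → grid now 328
[2] z-view keeps 24 columns → grid now 117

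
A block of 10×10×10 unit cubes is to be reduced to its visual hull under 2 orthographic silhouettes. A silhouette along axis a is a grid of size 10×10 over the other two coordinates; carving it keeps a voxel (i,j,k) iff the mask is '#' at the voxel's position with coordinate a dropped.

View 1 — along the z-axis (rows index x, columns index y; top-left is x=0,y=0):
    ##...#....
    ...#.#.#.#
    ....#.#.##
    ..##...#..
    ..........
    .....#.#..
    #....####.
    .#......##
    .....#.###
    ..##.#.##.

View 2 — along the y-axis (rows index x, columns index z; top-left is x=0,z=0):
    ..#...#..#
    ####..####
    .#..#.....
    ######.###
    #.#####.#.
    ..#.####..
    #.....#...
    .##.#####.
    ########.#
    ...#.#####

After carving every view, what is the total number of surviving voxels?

full grid |V| = 1000
[1] z-view keeps 33 columns → grid now 330
[2] y-view keeps 58 columns → grid now 183

remaining voxels: 183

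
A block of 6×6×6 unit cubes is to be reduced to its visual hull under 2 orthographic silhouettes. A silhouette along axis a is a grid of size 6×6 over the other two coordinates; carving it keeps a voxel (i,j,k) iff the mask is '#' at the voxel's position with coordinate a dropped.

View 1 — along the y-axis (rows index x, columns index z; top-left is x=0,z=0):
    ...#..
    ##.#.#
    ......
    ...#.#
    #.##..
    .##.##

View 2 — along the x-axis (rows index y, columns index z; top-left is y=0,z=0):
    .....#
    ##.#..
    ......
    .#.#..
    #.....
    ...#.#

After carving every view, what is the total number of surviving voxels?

full grid |V| = 216
  1. axis=1 (XZ plane), |mask|=14  ⇒  voxels=84
  2. axis=0 (YZ plane), |mask|=9  ⇒  voxels=26

remaining voxels: 26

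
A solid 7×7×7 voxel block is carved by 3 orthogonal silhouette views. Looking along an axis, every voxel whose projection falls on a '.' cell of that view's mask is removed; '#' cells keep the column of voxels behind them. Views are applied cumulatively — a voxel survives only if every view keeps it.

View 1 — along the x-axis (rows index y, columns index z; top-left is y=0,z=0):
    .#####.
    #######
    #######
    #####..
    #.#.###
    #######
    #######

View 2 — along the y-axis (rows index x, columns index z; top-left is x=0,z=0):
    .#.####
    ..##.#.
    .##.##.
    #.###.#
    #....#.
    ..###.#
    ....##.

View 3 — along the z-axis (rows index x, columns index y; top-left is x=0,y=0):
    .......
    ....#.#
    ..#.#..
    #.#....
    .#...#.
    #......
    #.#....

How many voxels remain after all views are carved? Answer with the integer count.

full grid |V| = 343
[1] x-view keeps 43 columns → grid now 301
[2] y-view keeps 25 columns → grid now 156
[3] z-view keeps 11 columns → grid now 31

|visual hull| = 31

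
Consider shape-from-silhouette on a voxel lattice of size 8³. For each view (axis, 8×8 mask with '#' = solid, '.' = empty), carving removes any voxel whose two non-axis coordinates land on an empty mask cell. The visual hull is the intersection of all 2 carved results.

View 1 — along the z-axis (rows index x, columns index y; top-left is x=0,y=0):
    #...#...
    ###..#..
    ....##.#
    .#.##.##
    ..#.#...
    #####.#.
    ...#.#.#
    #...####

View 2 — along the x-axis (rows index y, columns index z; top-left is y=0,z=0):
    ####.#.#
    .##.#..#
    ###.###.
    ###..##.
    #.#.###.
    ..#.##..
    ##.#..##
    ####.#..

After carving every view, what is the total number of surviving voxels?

146 voxels

before carving: 512 voxels (8×8×8)
carve view 1 (along z, XY-mask fill 30/64): 240 voxels remain
carve view 2 (along x, YZ-mask fill 39/64): 146 voxels remain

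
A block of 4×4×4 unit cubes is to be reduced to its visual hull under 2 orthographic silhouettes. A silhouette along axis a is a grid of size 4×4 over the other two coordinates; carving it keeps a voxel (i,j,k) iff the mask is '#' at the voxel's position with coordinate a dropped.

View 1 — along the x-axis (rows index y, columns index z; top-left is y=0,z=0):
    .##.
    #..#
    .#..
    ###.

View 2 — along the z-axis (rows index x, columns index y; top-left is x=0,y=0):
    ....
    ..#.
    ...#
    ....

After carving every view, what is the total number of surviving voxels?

4 voxels

before carving: 64 voxels (4×4×4)
  1. axis=0 (YZ plane), |mask|=8  ⇒  voxels=32
  2. axis=2 (XY plane), |mask|=2  ⇒  voxels=4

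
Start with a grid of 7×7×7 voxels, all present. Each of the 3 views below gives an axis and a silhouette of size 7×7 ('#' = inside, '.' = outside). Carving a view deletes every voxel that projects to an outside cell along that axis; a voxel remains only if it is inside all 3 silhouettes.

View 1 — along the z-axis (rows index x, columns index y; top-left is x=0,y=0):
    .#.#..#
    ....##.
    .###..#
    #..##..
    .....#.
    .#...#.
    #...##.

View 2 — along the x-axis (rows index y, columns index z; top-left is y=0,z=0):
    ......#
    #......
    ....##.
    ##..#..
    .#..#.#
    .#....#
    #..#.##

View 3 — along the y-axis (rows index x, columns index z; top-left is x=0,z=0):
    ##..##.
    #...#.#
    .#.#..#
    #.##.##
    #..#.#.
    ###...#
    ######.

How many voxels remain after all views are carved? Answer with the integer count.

start: 7×7×7 = 343 voxels
[1] z-view keeps 18 columns → grid now 126
[2] x-view keeps 16 columns → grid now 41
[3] y-view keeps 28 columns → grid now 21

|visual hull| = 21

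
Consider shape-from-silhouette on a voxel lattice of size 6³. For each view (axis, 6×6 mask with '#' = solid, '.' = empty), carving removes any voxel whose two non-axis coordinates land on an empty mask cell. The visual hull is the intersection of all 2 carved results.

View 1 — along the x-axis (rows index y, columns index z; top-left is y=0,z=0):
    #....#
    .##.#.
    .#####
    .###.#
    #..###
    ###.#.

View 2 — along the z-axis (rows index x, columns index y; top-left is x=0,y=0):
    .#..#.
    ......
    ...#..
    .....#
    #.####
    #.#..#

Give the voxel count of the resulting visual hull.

remaining voxels: 45

before carving: 216 voxels (6×6×6)
carve view 1 (along x, YZ-mask fill 22/36): 132 voxels remain
carve view 2 (along z, XY-mask fill 12/36): 45 voxels remain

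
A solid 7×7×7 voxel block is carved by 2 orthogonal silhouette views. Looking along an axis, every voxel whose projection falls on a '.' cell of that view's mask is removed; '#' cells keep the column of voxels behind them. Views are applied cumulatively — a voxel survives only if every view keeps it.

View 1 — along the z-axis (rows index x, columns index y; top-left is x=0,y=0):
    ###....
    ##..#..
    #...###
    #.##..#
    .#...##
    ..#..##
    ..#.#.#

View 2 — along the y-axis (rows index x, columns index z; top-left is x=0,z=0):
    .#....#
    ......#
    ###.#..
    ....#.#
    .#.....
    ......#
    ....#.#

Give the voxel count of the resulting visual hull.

remaining voxels: 45

start: 7×7×7 = 343 voxels
V1 z: intersect with XY mask (23 set) -- 161 left
V2 y: intersect with XZ mask (13 set) -- 45 left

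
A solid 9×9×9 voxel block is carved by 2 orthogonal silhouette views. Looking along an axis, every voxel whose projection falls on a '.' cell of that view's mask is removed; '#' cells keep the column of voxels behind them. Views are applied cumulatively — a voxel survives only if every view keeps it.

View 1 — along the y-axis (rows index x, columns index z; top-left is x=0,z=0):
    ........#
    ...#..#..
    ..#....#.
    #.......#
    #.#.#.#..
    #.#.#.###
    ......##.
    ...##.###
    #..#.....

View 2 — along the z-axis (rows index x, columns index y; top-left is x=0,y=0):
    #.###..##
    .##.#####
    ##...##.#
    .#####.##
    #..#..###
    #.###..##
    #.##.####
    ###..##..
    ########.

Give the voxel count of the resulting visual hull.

remaining voxels: 155

before carving: 729 voxels (9×9×9)
[1] y-view keeps 26 columns → grid now 234
[2] z-view keeps 56 columns → grid now 155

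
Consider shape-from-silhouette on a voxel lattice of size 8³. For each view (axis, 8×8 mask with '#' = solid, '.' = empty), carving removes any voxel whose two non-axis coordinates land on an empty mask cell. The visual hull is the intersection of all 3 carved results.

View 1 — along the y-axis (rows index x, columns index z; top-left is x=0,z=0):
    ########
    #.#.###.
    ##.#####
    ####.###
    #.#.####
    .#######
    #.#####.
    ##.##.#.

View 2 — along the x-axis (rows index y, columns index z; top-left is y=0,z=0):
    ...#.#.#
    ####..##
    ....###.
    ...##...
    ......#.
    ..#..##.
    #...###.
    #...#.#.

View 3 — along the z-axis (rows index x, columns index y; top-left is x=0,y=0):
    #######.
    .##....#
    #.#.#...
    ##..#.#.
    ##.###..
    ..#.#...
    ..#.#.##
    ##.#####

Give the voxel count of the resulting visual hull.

voxel count = 92

start: 8×8×8 = 512 voxels
step 1: project along y, AND mask (51/64) → |grid| = 408
step 2: project along x, AND mask (25/64) → |grid| = 170
step 3: project along z, AND mask (35/64) → |grid| = 92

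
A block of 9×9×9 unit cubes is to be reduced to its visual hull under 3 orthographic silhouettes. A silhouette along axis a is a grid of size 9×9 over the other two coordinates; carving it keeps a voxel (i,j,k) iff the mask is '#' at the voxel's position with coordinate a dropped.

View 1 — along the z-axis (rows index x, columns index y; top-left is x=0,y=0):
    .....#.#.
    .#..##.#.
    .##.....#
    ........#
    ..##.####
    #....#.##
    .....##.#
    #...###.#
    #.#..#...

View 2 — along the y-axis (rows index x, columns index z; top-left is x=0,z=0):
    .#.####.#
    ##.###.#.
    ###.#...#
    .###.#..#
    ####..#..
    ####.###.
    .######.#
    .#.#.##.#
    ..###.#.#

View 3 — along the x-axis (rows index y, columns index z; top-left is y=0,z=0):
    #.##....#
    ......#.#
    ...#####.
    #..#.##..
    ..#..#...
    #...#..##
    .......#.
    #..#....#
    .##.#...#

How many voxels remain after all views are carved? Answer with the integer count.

voxel count = 58

initial block: 9^3 = 729
[1] z-view keeps 31 columns → grid now 279
[2] y-view keeps 51 columns → grid now 175
[3] x-view keeps 29 columns → grid now 58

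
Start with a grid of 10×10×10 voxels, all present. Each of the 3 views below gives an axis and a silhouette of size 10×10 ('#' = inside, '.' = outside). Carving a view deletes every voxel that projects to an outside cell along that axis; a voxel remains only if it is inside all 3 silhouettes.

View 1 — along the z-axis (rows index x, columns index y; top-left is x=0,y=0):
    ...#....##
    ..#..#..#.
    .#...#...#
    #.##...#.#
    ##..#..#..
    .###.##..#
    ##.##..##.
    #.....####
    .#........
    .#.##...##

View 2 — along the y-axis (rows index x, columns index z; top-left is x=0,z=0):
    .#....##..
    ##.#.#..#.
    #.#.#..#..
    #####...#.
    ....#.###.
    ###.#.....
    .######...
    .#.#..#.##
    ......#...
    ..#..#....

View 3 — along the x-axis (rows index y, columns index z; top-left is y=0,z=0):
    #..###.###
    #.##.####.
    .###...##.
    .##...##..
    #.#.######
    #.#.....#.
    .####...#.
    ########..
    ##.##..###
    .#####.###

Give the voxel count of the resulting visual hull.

start: 10×10×10 = 1000 voxels
  1. axis=2 (XY plane), |mask|=41  ⇒  voxels=410
  2. axis=1 (XZ plane), |mask|=40  ⇒  voxels=178
  3. axis=0 (YZ plane), |mask|=62  ⇒  voxels=119

voxel count = 119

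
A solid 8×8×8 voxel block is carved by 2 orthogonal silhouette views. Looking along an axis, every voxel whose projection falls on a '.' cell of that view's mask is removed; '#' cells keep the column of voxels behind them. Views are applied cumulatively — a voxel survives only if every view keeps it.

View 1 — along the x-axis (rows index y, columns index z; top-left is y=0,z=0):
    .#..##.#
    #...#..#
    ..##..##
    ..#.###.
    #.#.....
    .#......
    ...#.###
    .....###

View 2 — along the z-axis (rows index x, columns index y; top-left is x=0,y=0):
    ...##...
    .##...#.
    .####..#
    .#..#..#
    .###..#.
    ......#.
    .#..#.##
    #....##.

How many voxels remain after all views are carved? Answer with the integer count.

remaining voxels: 81

initial block: 8^3 = 512
[1] x-view keeps 25 columns → grid now 200
[2] z-view keeps 25 columns → grid now 81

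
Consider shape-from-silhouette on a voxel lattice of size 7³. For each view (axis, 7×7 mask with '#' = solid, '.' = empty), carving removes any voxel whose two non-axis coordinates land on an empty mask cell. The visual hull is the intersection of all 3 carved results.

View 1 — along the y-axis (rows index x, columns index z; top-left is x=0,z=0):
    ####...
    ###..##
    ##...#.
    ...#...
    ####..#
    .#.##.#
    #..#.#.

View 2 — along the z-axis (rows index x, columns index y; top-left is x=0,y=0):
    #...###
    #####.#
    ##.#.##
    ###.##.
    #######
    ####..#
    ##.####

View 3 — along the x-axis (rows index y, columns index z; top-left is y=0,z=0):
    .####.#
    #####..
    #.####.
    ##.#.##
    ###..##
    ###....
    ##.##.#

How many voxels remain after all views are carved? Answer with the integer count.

voxel count = 99

start: 7×7×7 = 343 voxels
V1 y: intersect with XZ mask (25 set) -- 175 left
V2 z: intersect with XY mask (38 set) -- 139 left
V3 x: intersect with YZ mask (33 set) -- 99 left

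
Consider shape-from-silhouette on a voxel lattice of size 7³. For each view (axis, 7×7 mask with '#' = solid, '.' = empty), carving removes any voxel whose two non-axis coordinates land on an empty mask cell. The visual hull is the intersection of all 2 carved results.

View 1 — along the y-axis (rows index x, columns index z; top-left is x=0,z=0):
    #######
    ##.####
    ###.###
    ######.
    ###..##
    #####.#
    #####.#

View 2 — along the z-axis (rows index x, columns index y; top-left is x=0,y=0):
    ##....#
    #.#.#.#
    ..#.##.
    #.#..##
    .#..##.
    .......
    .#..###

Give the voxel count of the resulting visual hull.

start: 7×7×7 = 343 voxels
step 1: project along y, AND mask (42/49) → |grid| = 294
step 2: project along z, AND mask (21/49) → |grid| = 126

remaining voxels: 126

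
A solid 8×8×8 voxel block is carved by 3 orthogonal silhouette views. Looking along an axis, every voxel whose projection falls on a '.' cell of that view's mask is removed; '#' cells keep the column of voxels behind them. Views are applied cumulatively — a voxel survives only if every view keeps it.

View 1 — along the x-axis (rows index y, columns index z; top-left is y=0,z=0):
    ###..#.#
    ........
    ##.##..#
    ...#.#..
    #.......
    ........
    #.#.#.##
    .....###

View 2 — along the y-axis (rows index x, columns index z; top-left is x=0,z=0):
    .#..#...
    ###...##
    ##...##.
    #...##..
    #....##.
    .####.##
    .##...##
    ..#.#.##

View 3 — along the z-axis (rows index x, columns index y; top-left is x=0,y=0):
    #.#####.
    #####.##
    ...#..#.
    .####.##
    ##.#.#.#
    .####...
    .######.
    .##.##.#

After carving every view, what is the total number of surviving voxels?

47 voxels

start: 8×8×8 = 512 voxels
after view 1 [x-axis, 21 of 64 cells solid] → remaining = 168
after view 2 [y-axis, 31 of 64 cells solid] → remaining = 81
after view 3 [z-axis, 41 of 64 cells solid] → remaining = 47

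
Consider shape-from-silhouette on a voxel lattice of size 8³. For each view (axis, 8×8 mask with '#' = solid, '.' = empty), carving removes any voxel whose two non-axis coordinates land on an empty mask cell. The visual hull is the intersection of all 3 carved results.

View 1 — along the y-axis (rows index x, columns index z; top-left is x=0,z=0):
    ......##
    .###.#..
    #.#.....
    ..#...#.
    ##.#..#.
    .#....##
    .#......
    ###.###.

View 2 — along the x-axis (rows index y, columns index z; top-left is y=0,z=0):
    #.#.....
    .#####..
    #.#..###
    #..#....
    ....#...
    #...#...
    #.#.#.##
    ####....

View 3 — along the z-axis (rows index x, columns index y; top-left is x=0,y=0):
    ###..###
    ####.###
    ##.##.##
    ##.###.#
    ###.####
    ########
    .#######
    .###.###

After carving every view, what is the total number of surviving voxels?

remaining voxels: 64

before carving: 512 voxels (8×8×8)
  1. axis=1 (XZ plane), |mask|=24  ⇒  voxels=192
  2. axis=0 (YZ plane), |mask|=26  ⇒  voxels=76
  3. axis=2 (XY plane), |mask|=53  ⇒  voxels=64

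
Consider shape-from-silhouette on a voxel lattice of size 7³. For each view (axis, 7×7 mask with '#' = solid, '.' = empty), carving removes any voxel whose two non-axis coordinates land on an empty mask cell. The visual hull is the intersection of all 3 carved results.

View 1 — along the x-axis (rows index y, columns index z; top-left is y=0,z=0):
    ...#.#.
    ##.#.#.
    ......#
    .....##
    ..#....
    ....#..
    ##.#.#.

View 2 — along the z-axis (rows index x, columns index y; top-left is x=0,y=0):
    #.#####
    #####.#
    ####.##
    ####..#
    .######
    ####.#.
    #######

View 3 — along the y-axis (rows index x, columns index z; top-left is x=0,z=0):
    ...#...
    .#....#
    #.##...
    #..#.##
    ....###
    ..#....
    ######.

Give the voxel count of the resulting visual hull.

remaining voxels: 41

before carving: 343 voxels (7×7×7)
[1] x-view keeps 15 columns → grid now 105
[2] z-view keeps 41 columns → grid now 90
[3] y-view keeps 20 columns → grid now 41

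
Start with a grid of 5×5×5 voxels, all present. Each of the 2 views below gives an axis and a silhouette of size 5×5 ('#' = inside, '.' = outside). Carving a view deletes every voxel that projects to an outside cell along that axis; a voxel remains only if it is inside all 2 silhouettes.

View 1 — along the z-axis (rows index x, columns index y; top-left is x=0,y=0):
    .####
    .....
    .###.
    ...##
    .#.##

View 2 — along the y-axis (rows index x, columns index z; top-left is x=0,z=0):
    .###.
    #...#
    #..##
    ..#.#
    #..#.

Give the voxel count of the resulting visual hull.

before carving: 125 voxels (5×5×5)
carve view 1 (along z, XY-mask fill 12/25): 60 voxels remain
carve view 2 (along y, XZ-mask fill 12/25): 31 voxels remain

|visual hull| = 31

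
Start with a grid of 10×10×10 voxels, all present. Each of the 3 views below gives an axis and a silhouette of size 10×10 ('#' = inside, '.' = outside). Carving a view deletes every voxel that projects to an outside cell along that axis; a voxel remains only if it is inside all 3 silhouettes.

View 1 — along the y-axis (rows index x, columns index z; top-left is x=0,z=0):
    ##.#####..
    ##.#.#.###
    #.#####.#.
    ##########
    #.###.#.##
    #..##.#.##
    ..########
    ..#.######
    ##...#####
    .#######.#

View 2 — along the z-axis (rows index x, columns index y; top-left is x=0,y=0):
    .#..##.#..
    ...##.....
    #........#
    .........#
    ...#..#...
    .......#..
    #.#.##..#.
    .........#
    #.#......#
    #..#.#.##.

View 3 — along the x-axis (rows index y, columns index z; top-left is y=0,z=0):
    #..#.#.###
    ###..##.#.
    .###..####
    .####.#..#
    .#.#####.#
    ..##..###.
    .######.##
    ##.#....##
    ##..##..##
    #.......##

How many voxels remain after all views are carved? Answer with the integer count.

110 voxels

before carving: 1000 voxels (10×10×10)
  1. axis=1 (XZ plane), |mask|=74  ⇒  voxels=740
  2. axis=2 (XY plane), |mask|=26  ⇒  voxels=194
  3. axis=0 (YZ plane), |mask|=59  ⇒  voxels=110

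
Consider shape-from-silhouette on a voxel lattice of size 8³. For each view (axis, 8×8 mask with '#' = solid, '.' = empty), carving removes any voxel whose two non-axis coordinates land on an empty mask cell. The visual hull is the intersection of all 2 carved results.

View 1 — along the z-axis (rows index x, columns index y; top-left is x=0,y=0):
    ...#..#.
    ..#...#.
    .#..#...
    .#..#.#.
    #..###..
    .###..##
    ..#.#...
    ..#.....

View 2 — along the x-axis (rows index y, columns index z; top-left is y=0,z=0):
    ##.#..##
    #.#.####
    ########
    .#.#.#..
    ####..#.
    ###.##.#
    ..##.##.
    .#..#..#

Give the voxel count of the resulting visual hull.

before carving: 512 voxels (8×8×8)
after view 1 [z-axis, 21 of 64 cells solid] → remaining = 168
after view 2 [x-axis, 40 of 64 cells solid] → remaining = 109

109 voxels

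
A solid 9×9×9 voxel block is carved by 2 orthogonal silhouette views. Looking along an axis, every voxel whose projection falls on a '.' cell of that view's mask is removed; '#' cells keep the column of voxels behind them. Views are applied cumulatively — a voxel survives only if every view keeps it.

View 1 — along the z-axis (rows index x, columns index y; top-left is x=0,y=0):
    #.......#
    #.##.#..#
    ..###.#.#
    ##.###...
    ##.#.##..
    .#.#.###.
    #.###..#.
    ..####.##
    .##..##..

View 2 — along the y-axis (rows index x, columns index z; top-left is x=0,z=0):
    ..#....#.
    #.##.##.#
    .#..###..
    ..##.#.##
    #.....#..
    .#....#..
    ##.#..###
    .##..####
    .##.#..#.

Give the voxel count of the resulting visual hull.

full grid |V| = 729
after view 1 [z-axis, 42 of 81 cells solid] → remaining = 378
after view 2 [y-axis, 37 of 81 cells solid] → remaining = 181

181 voxels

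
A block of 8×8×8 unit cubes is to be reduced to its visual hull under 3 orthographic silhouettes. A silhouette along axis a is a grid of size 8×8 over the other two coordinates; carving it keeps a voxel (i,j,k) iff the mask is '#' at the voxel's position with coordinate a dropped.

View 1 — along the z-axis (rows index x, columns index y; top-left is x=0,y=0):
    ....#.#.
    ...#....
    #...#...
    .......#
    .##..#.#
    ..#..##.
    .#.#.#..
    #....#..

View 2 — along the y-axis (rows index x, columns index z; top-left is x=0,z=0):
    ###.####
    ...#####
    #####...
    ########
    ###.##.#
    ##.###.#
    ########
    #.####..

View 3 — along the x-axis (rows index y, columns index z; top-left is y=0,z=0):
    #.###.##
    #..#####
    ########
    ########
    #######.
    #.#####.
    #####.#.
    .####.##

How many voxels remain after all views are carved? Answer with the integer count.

92 voxels

start: 8×8×8 = 512 voxels
V1 z: intersect with XY mask (18 set) -- 144 left
V2 y: intersect with XZ mask (50 set) -- 113 left
V3 x: intersect with YZ mask (53 set) -- 92 left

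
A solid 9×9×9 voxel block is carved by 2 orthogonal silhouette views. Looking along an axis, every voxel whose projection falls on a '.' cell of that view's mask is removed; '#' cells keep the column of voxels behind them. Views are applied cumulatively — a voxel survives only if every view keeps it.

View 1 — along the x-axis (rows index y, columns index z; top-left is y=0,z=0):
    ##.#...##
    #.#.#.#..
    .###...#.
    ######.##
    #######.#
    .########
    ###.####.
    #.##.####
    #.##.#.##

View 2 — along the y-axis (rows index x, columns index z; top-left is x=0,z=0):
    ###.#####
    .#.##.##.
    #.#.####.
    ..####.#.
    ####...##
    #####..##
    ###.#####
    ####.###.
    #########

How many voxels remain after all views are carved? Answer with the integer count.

start: 9×9×9 = 729 voxels
after view 1 [x-axis, 57 of 81 cells solid] → remaining = 513
after view 2 [y-axis, 61 of 81 cells solid] → remaining = 391

remaining voxels: 391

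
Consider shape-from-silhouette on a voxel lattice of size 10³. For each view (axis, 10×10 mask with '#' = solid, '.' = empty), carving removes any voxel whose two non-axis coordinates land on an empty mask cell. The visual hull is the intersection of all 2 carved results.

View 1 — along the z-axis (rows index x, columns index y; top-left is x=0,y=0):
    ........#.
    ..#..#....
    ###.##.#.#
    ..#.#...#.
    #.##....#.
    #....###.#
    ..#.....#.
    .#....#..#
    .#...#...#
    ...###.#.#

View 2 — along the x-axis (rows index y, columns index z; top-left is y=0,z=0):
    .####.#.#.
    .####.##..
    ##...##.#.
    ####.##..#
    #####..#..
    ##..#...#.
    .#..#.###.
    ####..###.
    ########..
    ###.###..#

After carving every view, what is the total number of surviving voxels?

full grid |V| = 1000
  1. axis=2 (XY plane), |mask|=35  ⇒  voxels=350
  2. axis=0 (YZ plane), |mask|=61  ⇒  voxels=211

voxel count = 211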